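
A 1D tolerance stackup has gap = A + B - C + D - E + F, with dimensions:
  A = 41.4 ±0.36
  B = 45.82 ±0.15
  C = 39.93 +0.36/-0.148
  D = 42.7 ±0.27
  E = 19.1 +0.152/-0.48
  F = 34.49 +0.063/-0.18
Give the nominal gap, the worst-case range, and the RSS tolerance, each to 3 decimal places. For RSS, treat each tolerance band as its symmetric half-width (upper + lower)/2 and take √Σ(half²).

nominal=105.380 wc=[103.908,106.851] rss=0.636

Stack each dimension's contribution:
  +A: nom +41.400 → Σnom=41.400; wc +0.360/-0.360 → slack +0.360/-0.360; half-tol=0.360, Σhalf²=0.129600
  +B: nom +45.820 → Σnom=87.220; wc +0.150/-0.150 → slack +0.510/-0.510; half-tol=0.150, Σhalf²=0.152100
  -C: nom -39.930 → Σnom=47.290; wc +0.148/-0.360 → slack +0.658/-0.870; half-tol=0.254, Σhalf²=0.216616
  +D: nom +42.700 → Σnom=89.990; wc +0.270/-0.270 → slack +0.928/-1.140; half-tol=0.270, Σhalf²=0.289516
  -E: nom -19.100 → Σnom=70.890; wc +0.480/-0.152 → slack +1.408/-1.292; half-tol=0.316, Σhalf²=0.389372
  +F: nom +34.490 → Σnom=105.380; wc +0.063/-0.180 → slack +1.471/-1.472; half-tol=0.121, Σhalf²=0.404134
Nominal = 105.380. Worst-case = [105.380 - 1.472, 105.380 + 1.471] = [103.908, 106.851]. RSS = √0.404134 = 0.636.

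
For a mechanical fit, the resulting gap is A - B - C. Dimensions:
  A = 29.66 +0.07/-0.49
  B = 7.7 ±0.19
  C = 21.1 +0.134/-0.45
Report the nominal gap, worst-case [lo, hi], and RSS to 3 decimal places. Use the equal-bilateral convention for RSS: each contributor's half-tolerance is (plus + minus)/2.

nominal=0.860 wc=[0.046,1.570] rss=0.447

Stack each dimension's contribution:
  +A: nom +29.660 → Σnom=29.660; wc +0.070/-0.490 → slack +0.070/-0.490; half-tol=0.280, Σhalf²=0.078400
  -B: nom -7.700 → Σnom=21.960; wc +0.190/-0.190 → slack +0.260/-0.680; half-tol=0.190, Σhalf²=0.114500
  -C: nom -21.100 → Σnom=0.860; wc +0.450/-0.134 → slack +0.710/-0.814; half-tol=0.292, Σhalf²=0.199764
Nominal = 0.860. Worst-case = [0.860 - 0.814, 0.860 + 0.710] = [0.046, 1.570]. RSS = √0.199764 = 0.447.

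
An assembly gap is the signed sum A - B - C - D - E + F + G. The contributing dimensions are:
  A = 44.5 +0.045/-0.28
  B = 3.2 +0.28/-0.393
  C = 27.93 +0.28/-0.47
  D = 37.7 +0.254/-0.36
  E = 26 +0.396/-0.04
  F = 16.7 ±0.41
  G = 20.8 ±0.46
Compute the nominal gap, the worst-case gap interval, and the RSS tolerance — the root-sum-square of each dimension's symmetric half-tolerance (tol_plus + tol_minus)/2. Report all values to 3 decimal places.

Stack each dimension's contribution:
  +A: nom +44.500 → Σnom=44.500; wc +0.045/-0.280 → slack +0.045/-0.280; half-tol=0.163, Σhalf²=0.026406
  -B: nom -3.200 → Σnom=41.300; wc +0.393/-0.280 → slack +0.438/-0.560; half-tol=0.337, Σhalf²=0.139639
  -C: nom -27.930 → Σnom=13.370; wc +0.470/-0.280 → slack +0.908/-0.840; half-tol=0.375, Σhalf²=0.280263
  -D: nom -37.700 → Σnom=-24.330; wc +0.360/-0.254 → slack +1.268/-1.094; half-tol=0.307, Σhalf²=0.374513
  -E: nom -26.000 → Σnom=-50.330; wc +0.040/-0.396 → slack +1.308/-1.490; half-tol=0.218, Σhalf²=0.422037
  +F: nom +16.700 → Σnom=-33.630; wc +0.410/-0.410 → slack +1.718/-1.900; half-tol=0.410, Σhalf²=0.590137
  +G: nom +20.800 → Σnom=-12.830; wc +0.460/-0.460 → slack +2.178/-2.360; half-tol=0.460, Σhalf²=0.801737
Nominal = -12.830. Worst-case = [-12.830 - 2.360, -12.830 + 2.178] = [-15.190, -10.652]. RSS = √0.801737 = 0.895.

nominal=-12.830 wc=[-15.190,-10.652] rss=0.895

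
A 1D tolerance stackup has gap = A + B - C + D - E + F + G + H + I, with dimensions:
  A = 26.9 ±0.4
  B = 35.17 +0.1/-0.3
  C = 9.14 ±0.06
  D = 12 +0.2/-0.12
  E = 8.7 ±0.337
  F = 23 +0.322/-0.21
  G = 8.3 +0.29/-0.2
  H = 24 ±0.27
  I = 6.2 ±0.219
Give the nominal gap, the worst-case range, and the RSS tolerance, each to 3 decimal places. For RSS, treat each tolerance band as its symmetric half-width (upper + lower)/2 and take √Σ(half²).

Stack each dimension's contribution:
  +A: nom +26.900 → Σnom=26.900; wc +0.400/-0.400 → slack +0.400/-0.400; half-tol=0.400, Σhalf²=0.160000
  +B: nom +35.170 → Σnom=62.070; wc +0.100/-0.300 → slack +0.500/-0.700; half-tol=0.200, Σhalf²=0.200000
  -C: nom -9.140 → Σnom=52.930; wc +0.060/-0.060 → slack +0.560/-0.760; half-tol=0.060, Σhalf²=0.203600
  +D: nom +12.000 → Σnom=64.930; wc +0.200/-0.120 → slack +0.760/-0.880; half-tol=0.160, Σhalf²=0.229200
  -E: nom -8.700 → Σnom=56.230; wc +0.337/-0.337 → slack +1.097/-1.217; half-tol=0.337, Σhalf²=0.342769
  +F: nom +23.000 → Σnom=79.230; wc +0.322/-0.210 → slack +1.419/-1.427; half-tol=0.266, Σhalf²=0.413525
  +G: nom +8.300 → Σnom=87.530; wc +0.290/-0.200 → slack +1.709/-1.627; half-tol=0.245, Σhalf²=0.473550
  +H: nom +24.000 → Σnom=111.530; wc +0.270/-0.270 → slack +1.979/-1.897; half-tol=0.270, Σhalf²=0.546450
  +I: nom +6.200 → Σnom=117.730; wc +0.219/-0.219 → slack +2.198/-2.116; half-tol=0.219, Σhalf²=0.594411
Nominal = 117.730. Worst-case = [117.730 - 2.116, 117.730 + 2.198] = [115.614, 119.928]. RSS = √0.594411 = 0.771.

nominal=117.730 wc=[115.614,119.928] rss=0.771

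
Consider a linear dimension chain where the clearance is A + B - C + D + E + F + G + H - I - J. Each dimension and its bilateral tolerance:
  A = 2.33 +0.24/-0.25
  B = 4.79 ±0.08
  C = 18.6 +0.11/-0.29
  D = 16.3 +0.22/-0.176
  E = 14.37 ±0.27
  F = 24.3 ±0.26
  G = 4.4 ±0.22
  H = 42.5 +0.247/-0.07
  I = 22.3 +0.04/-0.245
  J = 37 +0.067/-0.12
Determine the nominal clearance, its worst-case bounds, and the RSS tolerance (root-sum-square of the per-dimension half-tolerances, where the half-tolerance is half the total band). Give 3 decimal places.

Stack each dimension's contribution:
  +A: nom +2.330 → Σnom=2.330; wc +0.240/-0.250 → slack +0.240/-0.250; half-tol=0.245, Σhalf²=0.060025
  +B: nom +4.790 → Σnom=7.120; wc +0.080/-0.080 → slack +0.320/-0.330; half-tol=0.080, Σhalf²=0.066425
  -C: nom -18.600 → Σnom=-11.480; wc +0.290/-0.110 → slack +0.610/-0.440; half-tol=0.200, Σhalf²=0.106425
  +D: nom +16.300 → Σnom=4.820; wc +0.220/-0.176 → slack +0.830/-0.616; half-tol=0.198, Σhalf²=0.145629
  +E: nom +14.370 → Σnom=19.190; wc +0.270/-0.270 → slack +1.100/-0.886; half-tol=0.270, Σhalf²=0.218529
  +F: nom +24.300 → Σnom=43.490; wc +0.260/-0.260 → slack +1.360/-1.146; half-tol=0.260, Σhalf²=0.286129
  +G: nom +4.400 → Σnom=47.890; wc +0.220/-0.220 → slack +1.580/-1.366; half-tol=0.220, Σhalf²=0.334529
  +H: nom +42.500 → Σnom=90.390; wc +0.247/-0.070 → slack +1.827/-1.436; half-tol=0.159, Σhalf²=0.359651
  -I: nom -22.300 → Σnom=68.090; wc +0.245/-0.040 → slack +2.072/-1.476; half-tol=0.142, Σhalf²=0.379958
  -J: nom -37.000 → Σnom=31.090; wc +0.120/-0.067 → slack +2.192/-1.543; half-tol=0.093, Σhalf²=0.388700
Nominal = 31.090. Worst-case = [31.090 - 1.543, 31.090 + 2.192] = [29.547, 33.282]. RSS = √0.388700 = 0.623.

nominal=31.090 wc=[29.547,33.282] rss=0.623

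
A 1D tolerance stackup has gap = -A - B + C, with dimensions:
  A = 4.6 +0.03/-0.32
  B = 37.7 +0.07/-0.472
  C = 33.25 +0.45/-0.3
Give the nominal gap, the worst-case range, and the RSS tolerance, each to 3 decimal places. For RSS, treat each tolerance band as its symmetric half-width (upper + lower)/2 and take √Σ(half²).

nominal=-9.050 wc=[-9.450,-7.808] rss=0.495

Stack each dimension's contribution:
  -A: nom -4.600 → Σnom=-4.600; wc +0.320/-0.030 → slack +0.320/-0.030; half-tol=0.175, Σhalf²=0.030625
  -B: nom -37.700 → Σnom=-42.300; wc +0.472/-0.070 → slack +0.792/-0.100; half-tol=0.271, Σhalf²=0.104066
  +C: nom +33.250 → Σnom=-9.050; wc +0.450/-0.300 → slack +1.242/-0.400; half-tol=0.375, Σhalf²=0.244691
Nominal = -9.050. Worst-case = [-9.050 - 0.400, -9.050 + 1.242] = [-9.450, -7.808]. RSS = √0.244691 = 0.495.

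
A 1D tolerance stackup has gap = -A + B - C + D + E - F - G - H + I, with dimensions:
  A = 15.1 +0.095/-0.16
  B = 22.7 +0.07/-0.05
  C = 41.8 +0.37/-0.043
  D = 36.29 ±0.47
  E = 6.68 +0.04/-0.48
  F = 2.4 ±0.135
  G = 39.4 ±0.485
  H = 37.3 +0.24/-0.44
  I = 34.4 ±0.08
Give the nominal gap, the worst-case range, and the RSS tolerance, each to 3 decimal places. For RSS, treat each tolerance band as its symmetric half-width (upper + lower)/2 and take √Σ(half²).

nominal=-35.930 wc=[-38.335,-34.007] rss=0.852

Stack each dimension's contribution:
  -A: nom -15.100 → Σnom=-15.100; wc +0.160/-0.095 → slack +0.160/-0.095; half-tol=0.128, Σhalf²=0.016256
  +B: nom +22.700 → Σnom=7.600; wc +0.070/-0.050 → slack +0.230/-0.145; half-tol=0.060, Σhalf²=0.019856
  -C: nom -41.800 → Σnom=-34.200; wc +0.043/-0.370 → slack +0.273/-0.515; half-tol=0.206, Σhalf²=0.062498
  +D: nom +36.290 → Σnom=2.090; wc +0.470/-0.470 → slack +0.743/-0.985; half-tol=0.470, Σhalf²=0.283398
  +E: nom +6.680 → Σnom=8.770; wc +0.040/-0.480 → slack +0.783/-1.465; half-tol=0.260, Σhalf²=0.350998
  -F: nom -2.400 → Σnom=6.370; wc +0.135/-0.135 → slack +0.918/-1.600; half-tol=0.135, Σhalf²=0.369223
  -G: nom -39.400 → Σnom=-33.030; wc +0.485/-0.485 → slack +1.403/-2.085; half-tol=0.485, Σhalf²=0.604448
  -H: nom -37.300 → Σnom=-70.330; wc +0.440/-0.240 → slack +1.843/-2.325; half-tol=0.340, Σhalf²=0.720048
  +I: nom +34.400 → Σnom=-35.930; wc +0.080/-0.080 → slack +1.923/-2.405; half-tol=0.080, Σhalf²=0.726448
Nominal = -35.930. Worst-case = [-35.930 - 2.405, -35.930 + 1.923] = [-38.335, -34.007]. RSS = √0.726448 = 0.852.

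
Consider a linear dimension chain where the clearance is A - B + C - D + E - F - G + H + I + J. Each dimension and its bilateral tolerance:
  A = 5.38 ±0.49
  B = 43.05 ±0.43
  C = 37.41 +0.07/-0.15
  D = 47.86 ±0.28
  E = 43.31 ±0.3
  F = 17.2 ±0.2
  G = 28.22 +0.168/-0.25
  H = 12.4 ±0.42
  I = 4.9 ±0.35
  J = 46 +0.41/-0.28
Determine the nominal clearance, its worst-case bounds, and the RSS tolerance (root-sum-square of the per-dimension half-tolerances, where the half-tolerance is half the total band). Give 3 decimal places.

Stack each dimension's contribution:
  +A: nom +5.380 → Σnom=5.380; wc +0.490/-0.490 → slack +0.490/-0.490; half-tol=0.490, Σhalf²=0.240100
  -B: nom -43.050 → Σnom=-37.670; wc +0.430/-0.430 → slack +0.920/-0.920; half-tol=0.430, Σhalf²=0.425000
  +C: nom +37.410 → Σnom=-0.260; wc +0.070/-0.150 → slack +0.990/-1.070; half-tol=0.110, Σhalf²=0.437100
  -D: nom -47.860 → Σnom=-48.120; wc +0.280/-0.280 → slack +1.270/-1.350; half-tol=0.280, Σhalf²=0.515500
  +E: nom +43.310 → Σnom=-4.810; wc +0.300/-0.300 → slack +1.570/-1.650; half-tol=0.300, Σhalf²=0.605500
  -F: nom -17.200 → Σnom=-22.010; wc +0.200/-0.200 → slack +1.770/-1.850; half-tol=0.200, Σhalf²=0.645500
  -G: nom -28.220 → Σnom=-50.230; wc +0.250/-0.168 → slack +2.020/-2.018; half-tol=0.209, Σhalf²=0.689181
  +H: nom +12.400 → Σnom=-37.830; wc +0.420/-0.420 → slack +2.440/-2.438; half-tol=0.420, Σhalf²=0.865581
  +I: nom +4.900 → Σnom=-32.930; wc +0.350/-0.350 → slack +2.790/-2.788; half-tol=0.350, Σhalf²=0.988081
  +J: nom +46.000 → Σnom=13.070; wc +0.410/-0.280 → slack +3.200/-3.068; half-tol=0.345, Σhalf²=1.107106
Nominal = 13.070. Worst-case = [13.070 - 3.068, 13.070 + 3.200] = [10.002, 16.270]. RSS = √1.107106 = 1.052.

nominal=13.070 wc=[10.002,16.270] rss=1.052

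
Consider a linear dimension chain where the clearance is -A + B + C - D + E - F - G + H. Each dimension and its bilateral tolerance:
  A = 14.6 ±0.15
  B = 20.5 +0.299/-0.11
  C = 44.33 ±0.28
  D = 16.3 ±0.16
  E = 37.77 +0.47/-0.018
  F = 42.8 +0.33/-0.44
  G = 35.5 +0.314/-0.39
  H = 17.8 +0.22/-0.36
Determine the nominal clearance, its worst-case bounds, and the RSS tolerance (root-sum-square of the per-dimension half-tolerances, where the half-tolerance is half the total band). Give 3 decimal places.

nominal=11.200 wc=[9.478,13.609] rss=0.764

Stack each dimension's contribution:
  -A: nom -14.600 → Σnom=-14.600; wc +0.150/-0.150 → slack +0.150/-0.150; half-tol=0.150, Σhalf²=0.022500
  +B: nom +20.500 → Σnom=5.900; wc +0.299/-0.110 → slack +0.449/-0.260; half-tol=0.204, Σhalf²=0.064320
  +C: nom +44.330 → Σnom=50.230; wc +0.280/-0.280 → slack +0.729/-0.540; half-tol=0.280, Σhalf²=0.142720
  -D: nom -16.300 → Σnom=33.930; wc +0.160/-0.160 → slack +0.889/-0.700; half-tol=0.160, Σhalf²=0.168320
  +E: nom +37.770 → Σnom=71.700; wc +0.470/-0.018 → slack +1.359/-0.718; half-tol=0.244, Σhalf²=0.227856
  -F: nom -42.800 → Σnom=28.900; wc +0.440/-0.330 → slack +1.799/-1.048; half-tol=0.385, Σhalf²=0.376081
  -G: nom -35.500 → Σnom=-6.600; wc +0.390/-0.314 → slack +2.189/-1.362; half-tol=0.352, Σhalf²=0.499985
  +H: nom +17.800 → Σnom=11.200; wc +0.220/-0.360 → slack +2.409/-1.722; half-tol=0.290, Σhalf²=0.584085
Nominal = 11.200. Worst-case = [11.200 - 1.722, 11.200 + 2.409] = [9.478, 13.609]. RSS = √0.584085 = 0.764.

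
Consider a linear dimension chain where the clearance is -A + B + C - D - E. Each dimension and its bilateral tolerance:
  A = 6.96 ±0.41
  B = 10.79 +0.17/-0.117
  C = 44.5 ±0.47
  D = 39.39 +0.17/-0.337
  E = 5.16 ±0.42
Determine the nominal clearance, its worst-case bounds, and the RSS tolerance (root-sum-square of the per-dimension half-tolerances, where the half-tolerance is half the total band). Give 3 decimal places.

nominal=3.780 wc=[2.193,5.587] rss=0.806

Stack each dimension's contribution:
  -A: nom -6.960 → Σnom=-6.960; wc +0.410/-0.410 → slack +0.410/-0.410; half-tol=0.410, Σhalf²=0.168100
  +B: nom +10.790 → Σnom=3.830; wc +0.170/-0.117 → slack +0.580/-0.527; half-tol=0.144, Σhalf²=0.188692
  +C: nom +44.500 → Σnom=48.330; wc +0.470/-0.470 → slack +1.050/-0.997; half-tol=0.470, Σhalf²=0.409592
  -D: nom -39.390 → Σnom=8.940; wc +0.337/-0.170 → slack +1.387/-1.167; half-tol=0.254, Σhalf²=0.473855
  -E: nom -5.160 → Σnom=3.780; wc +0.420/-0.420 → slack +1.807/-1.587; half-tol=0.420, Σhalf²=0.650254
Nominal = 3.780. Worst-case = [3.780 - 1.587, 3.780 + 1.807] = [2.193, 5.587]. RSS = √0.650254 = 0.806.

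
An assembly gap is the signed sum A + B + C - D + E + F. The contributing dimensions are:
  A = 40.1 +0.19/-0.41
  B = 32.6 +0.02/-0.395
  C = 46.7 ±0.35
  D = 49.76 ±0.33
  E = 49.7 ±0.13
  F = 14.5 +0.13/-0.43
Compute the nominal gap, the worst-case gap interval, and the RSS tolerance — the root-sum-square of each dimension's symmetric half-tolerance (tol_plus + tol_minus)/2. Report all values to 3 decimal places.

Stack each dimension's contribution:
  +A: nom +40.100 → Σnom=40.100; wc +0.190/-0.410 → slack +0.190/-0.410; half-tol=0.300, Σhalf²=0.090000
  +B: nom +32.600 → Σnom=72.700; wc +0.020/-0.395 → slack +0.210/-0.805; half-tol=0.208, Σhalf²=0.133056
  +C: nom +46.700 → Σnom=119.400; wc +0.350/-0.350 → slack +0.560/-1.155; half-tol=0.350, Σhalf²=0.255556
  -D: nom -49.760 → Σnom=69.640; wc +0.330/-0.330 → slack +0.890/-1.485; half-tol=0.330, Σhalf²=0.364456
  +E: nom +49.700 → Σnom=119.340; wc +0.130/-0.130 → slack +1.020/-1.615; half-tol=0.130, Σhalf²=0.381356
  +F: nom +14.500 → Σnom=133.840; wc +0.130/-0.430 → slack +1.150/-2.045; half-tol=0.280, Σhalf²=0.459756
Nominal = 133.840. Worst-case = [133.840 - 2.045, 133.840 + 1.150] = [131.795, 134.990]. RSS = √0.459756 = 0.678.

nominal=133.840 wc=[131.795,134.990] rss=0.678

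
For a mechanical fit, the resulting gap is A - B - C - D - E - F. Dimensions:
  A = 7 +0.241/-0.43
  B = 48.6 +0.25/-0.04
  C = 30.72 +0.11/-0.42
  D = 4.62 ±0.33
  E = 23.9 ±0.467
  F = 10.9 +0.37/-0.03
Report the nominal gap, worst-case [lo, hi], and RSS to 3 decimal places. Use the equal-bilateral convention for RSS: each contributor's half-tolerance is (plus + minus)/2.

nominal=-111.740 wc=[-113.697,-110.212] rss=0.756

Stack each dimension's contribution:
  +A: nom +7.000 → Σnom=7.000; wc +0.241/-0.430 → slack +0.241/-0.430; half-tol=0.336, Σhalf²=0.112560
  -B: nom -48.600 → Σnom=-41.600; wc +0.040/-0.250 → slack +0.281/-0.680; half-tol=0.145, Σhalf²=0.133585
  -C: nom -30.720 → Σnom=-72.320; wc +0.420/-0.110 → slack +0.701/-0.790; half-tol=0.265, Σhalf²=0.203810
  -D: nom -4.620 → Σnom=-76.940; wc +0.330/-0.330 → slack +1.031/-1.120; half-tol=0.330, Σhalf²=0.312710
  -E: nom -23.900 → Σnom=-100.840; wc +0.467/-0.467 → slack +1.498/-1.587; half-tol=0.467, Σhalf²=0.530799
  -F: nom -10.900 → Σnom=-111.740; wc +0.030/-0.370 → slack +1.528/-1.957; half-tol=0.200, Σhalf²=0.570799
Nominal = -111.740. Worst-case = [-111.740 - 1.957, -111.740 + 1.528] = [-113.697, -110.212]. RSS = √0.570799 = 0.756.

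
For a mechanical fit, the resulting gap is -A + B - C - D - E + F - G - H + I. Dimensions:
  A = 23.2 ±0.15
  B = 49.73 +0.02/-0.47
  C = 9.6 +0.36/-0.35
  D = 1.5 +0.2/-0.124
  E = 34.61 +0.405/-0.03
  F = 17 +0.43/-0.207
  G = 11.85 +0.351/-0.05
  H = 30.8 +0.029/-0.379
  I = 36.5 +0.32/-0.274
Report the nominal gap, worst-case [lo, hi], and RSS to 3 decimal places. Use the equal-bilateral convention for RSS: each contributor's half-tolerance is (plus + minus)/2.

nominal=-8.330 wc=[-10.776,-6.477] rss=0.744

Stack each dimension's contribution:
  -A: nom -23.200 → Σnom=-23.200; wc +0.150/-0.150 → slack +0.150/-0.150; half-tol=0.150, Σhalf²=0.022500
  +B: nom +49.730 → Σnom=26.530; wc +0.020/-0.470 → slack +0.170/-0.620; half-tol=0.245, Σhalf²=0.082525
  -C: nom -9.600 → Σnom=16.930; wc +0.350/-0.360 → slack +0.520/-0.980; half-tol=0.355, Σhalf²=0.208550
  -D: nom -1.500 → Σnom=15.430; wc +0.124/-0.200 → slack +0.644/-1.180; half-tol=0.162, Σhalf²=0.234794
  -E: nom -34.610 → Σnom=-19.180; wc +0.030/-0.405 → slack +0.674/-1.585; half-tol=0.218, Σhalf²=0.282100
  +F: nom +17.000 → Σnom=-2.180; wc +0.430/-0.207 → slack +1.104/-1.792; half-tol=0.319, Σhalf²=0.383543
  -G: nom -11.850 → Σnom=-14.030; wc +0.050/-0.351 → slack +1.154/-2.143; half-tol=0.200, Σhalf²=0.423743
  -H: nom -30.800 → Σnom=-44.830; wc +0.379/-0.029 → slack +1.533/-2.172; half-tol=0.204, Σhalf²=0.465359
  +I: nom +36.500 → Σnom=-8.330; wc +0.320/-0.274 → slack +1.853/-2.446; half-tol=0.297, Σhalf²=0.553568
Nominal = -8.330. Worst-case = [-8.330 - 2.446, -8.330 + 1.853] = [-10.776, -6.477]. RSS = √0.553568 = 0.744.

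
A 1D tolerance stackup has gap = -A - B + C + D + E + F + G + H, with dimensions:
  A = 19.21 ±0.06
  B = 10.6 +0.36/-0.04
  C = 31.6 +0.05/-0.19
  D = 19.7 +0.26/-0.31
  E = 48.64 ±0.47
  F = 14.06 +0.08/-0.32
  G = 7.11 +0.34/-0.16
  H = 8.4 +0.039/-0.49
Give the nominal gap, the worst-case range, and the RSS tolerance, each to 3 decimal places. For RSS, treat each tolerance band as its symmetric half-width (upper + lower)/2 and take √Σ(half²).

Stack each dimension's contribution:
  -A: nom -19.210 → Σnom=-19.210; wc +0.060/-0.060 → slack +0.060/-0.060; half-tol=0.060, Σhalf²=0.003600
  -B: nom -10.600 → Σnom=-29.810; wc +0.040/-0.360 → slack +0.100/-0.420; half-tol=0.200, Σhalf²=0.043600
  +C: nom +31.600 → Σnom=1.790; wc +0.050/-0.190 → slack +0.150/-0.610; half-tol=0.120, Σhalf²=0.058000
  +D: nom +19.700 → Σnom=21.490; wc +0.260/-0.310 → slack +0.410/-0.920; half-tol=0.285, Σhalf²=0.139225
  +E: nom +48.640 → Σnom=70.130; wc +0.470/-0.470 → slack +0.880/-1.390; half-tol=0.470, Σhalf²=0.360125
  +F: nom +14.060 → Σnom=84.190; wc +0.080/-0.320 → slack +0.960/-1.710; half-tol=0.200, Σhalf²=0.400125
  +G: nom +7.110 → Σnom=91.300; wc +0.340/-0.160 → slack +1.300/-1.870; half-tol=0.250, Σhalf²=0.462625
  +H: nom +8.400 → Σnom=99.700; wc +0.039/-0.490 → slack +1.339/-2.360; half-tol=0.265, Σhalf²=0.532585
Nominal = 99.700. Worst-case = [99.700 - 2.360, 99.700 + 1.339] = [97.340, 101.039]. RSS = √0.532585 = 0.730.

nominal=99.700 wc=[97.340,101.039] rss=0.730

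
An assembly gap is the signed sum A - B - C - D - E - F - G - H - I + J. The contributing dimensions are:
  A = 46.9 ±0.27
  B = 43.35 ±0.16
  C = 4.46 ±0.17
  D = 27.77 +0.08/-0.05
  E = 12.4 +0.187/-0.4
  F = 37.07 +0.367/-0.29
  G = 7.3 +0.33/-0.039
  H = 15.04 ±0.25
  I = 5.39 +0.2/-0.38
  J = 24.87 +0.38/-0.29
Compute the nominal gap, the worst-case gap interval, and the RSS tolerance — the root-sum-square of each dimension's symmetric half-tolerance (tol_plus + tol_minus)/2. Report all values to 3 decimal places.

nominal=-81.010 wc=[-83.314,-78.621] rss=0.786

Stack each dimension's contribution:
  +A: nom +46.900 → Σnom=46.900; wc +0.270/-0.270 → slack +0.270/-0.270; half-tol=0.270, Σhalf²=0.072900
  -B: nom -43.350 → Σnom=3.550; wc +0.160/-0.160 → slack +0.430/-0.430; half-tol=0.160, Σhalf²=0.098500
  -C: nom -4.460 → Σnom=-0.910; wc +0.170/-0.170 → slack +0.600/-0.600; half-tol=0.170, Σhalf²=0.127400
  -D: nom -27.770 → Σnom=-28.680; wc +0.050/-0.080 → slack +0.650/-0.680; half-tol=0.065, Σhalf²=0.131625
  -E: nom -12.400 → Σnom=-41.080; wc +0.400/-0.187 → slack +1.050/-0.867; half-tol=0.293, Σhalf²=0.217767
  -F: nom -37.070 → Σnom=-78.150; wc +0.290/-0.367 → slack +1.340/-1.234; half-tol=0.329, Σhalf²=0.325680
  -G: nom -7.300 → Σnom=-85.450; wc +0.039/-0.330 → slack +1.379/-1.564; half-tol=0.184, Σhalf²=0.359720
  -H: nom -15.040 → Σnom=-100.490; wc +0.250/-0.250 → slack +1.629/-1.814; half-tol=0.250, Σhalf²=0.422220
  -I: nom -5.390 → Σnom=-105.880; wc +0.380/-0.200 → slack +2.009/-2.014; half-tol=0.290, Σhalf²=0.506320
  +J: nom +24.870 → Σnom=-81.010; wc +0.380/-0.290 → slack +2.389/-2.304; half-tol=0.335, Σhalf²=0.618545
Nominal = -81.010. Worst-case = [-81.010 - 2.304, -81.010 + 2.389] = [-83.314, -78.621]. RSS = √0.618545 = 0.786.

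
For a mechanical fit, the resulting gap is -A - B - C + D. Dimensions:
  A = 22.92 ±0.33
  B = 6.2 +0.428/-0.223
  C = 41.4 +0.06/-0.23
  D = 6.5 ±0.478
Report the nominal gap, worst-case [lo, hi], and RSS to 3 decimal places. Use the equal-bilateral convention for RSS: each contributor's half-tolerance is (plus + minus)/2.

nominal=-64.020 wc=[-65.316,-62.759] rss=0.681

Stack each dimension's contribution:
  -A: nom -22.920 → Σnom=-22.920; wc +0.330/-0.330 → slack +0.330/-0.330; half-tol=0.330, Σhalf²=0.108900
  -B: nom -6.200 → Σnom=-29.120; wc +0.223/-0.428 → slack +0.553/-0.758; half-tol=0.326, Σhalf²=0.214850
  -C: nom -41.400 → Σnom=-70.520; wc +0.230/-0.060 → slack +0.783/-0.818; half-tol=0.145, Σhalf²=0.235875
  +D: nom +6.500 → Σnom=-64.020; wc +0.478/-0.478 → slack +1.261/-1.296; half-tol=0.478, Σhalf²=0.464359
Nominal = -64.020. Worst-case = [-64.020 - 1.296, -64.020 + 1.261] = [-65.316, -62.759]. RSS = √0.464359 = 0.681.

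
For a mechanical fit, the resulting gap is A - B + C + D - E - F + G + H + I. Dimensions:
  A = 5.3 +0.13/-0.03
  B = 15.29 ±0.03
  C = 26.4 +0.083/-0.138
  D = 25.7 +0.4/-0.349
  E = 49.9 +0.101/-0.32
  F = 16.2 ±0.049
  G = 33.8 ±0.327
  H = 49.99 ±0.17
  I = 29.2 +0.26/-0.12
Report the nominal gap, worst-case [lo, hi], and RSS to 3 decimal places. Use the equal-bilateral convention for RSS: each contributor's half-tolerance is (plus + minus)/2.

nominal=89.000 wc=[87.686,90.769] rss=0.615

Stack each dimension's contribution:
  +A: nom +5.300 → Σnom=5.300; wc +0.130/-0.030 → slack +0.130/-0.030; half-tol=0.080, Σhalf²=0.006400
  -B: nom -15.290 → Σnom=-9.990; wc +0.030/-0.030 → slack +0.160/-0.060; half-tol=0.030, Σhalf²=0.007300
  +C: nom +26.400 → Σnom=16.410; wc +0.083/-0.138 → slack +0.243/-0.198; half-tol=0.111, Σhalf²=0.019510
  +D: nom +25.700 → Σnom=42.110; wc +0.400/-0.349 → slack +0.643/-0.547; half-tol=0.374, Σhalf²=0.159760
  -E: nom -49.900 → Σnom=-7.790; wc +0.320/-0.101 → slack +0.963/-0.648; half-tol=0.211, Σhalf²=0.204071
  -F: nom -16.200 → Σnom=-23.990; wc +0.049/-0.049 → slack +1.012/-0.697; half-tol=0.049, Σhalf²=0.206472
  +G: nom +33.800 → Σnom=9.810; wc +0.327/-0.327 → slack +1.339/-1.024; half-tol=0.327, Σhalf²=0.313401
  +H: nom +49.990 → Σnom=59.800; wc +0.170/-0.170 → slack +1.509/-1.194; half-tol=0.170, Σhalf²=0.342301
  +I: nom +29.200 → Σnom=89.000; wc +0.260/-0.120 → slack +1.769/-1.314; half-tol=0.190, Σhalf²=0.378401
Nominal = 89.000. Worst-case = [89.000 - 1.314, 89.000 + 1.769] = [87.686, 90.769]. RSS = √0.378401 = 0.615.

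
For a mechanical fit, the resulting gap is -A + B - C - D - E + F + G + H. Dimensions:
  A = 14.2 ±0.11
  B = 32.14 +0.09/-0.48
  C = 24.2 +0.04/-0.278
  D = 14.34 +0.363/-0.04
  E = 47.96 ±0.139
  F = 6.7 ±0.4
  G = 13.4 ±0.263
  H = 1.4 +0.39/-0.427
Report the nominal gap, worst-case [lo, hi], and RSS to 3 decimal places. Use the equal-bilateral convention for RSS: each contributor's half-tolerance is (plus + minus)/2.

nominal=-47.060 wc=[-49.282,-45.350] rss=0.758

Stack each dimension's contribution:
  -A: nom -14.200 → Σnom=-14.200; wc +0.110/-0.110 → slack +0.110/-0.110; half-tol=0.110, Σhalf²=0.012100
  +B: nom +32.140 → Σnom=17.940; wc +0.090/-0.480 → slack +0.200/-0.590; half-tol=0.285, Σhalf²=0.093325
  -C: nom -24.200 → Σnom=-6.260; wc +0.278/-0.040 → slack +0.478/-0.630; half-tol=0.159, Σhalf²=0.118606
  -D: nom -14.340 → Σnom=-20.600; wc +0.040/-0.363 → slack +0.518/-0.993; half-tol=0.201, Σhalf²=0.159208
  -E: nom -47.960 → Σnom=-68.560; wc +0.139/-0.139 → slack +0.657/-1.132; half-tol=0.139, Σhalf²=0.178529
  +F: nom +6.700 → Σnom=-61.860; wc +0.400/-0.400 → slack +1.057/-1.532; half-tol=0.400, Σhalf²=0.338529
  +G: nom +13.400 → Σnom=-48.460; wc +0.263/-0.263 → slack +1.320/-1.795; half-tol=0.263, Σhalf²=0.407698
  +H: nom +1.400 → Σnom=-47.060; wc +0.390/-0.427 → slack +1.710/-2.222; half-tol=0.408, Σhalf²=0.574570
Nominal = -47.060. Worst-case = [-47.060 - 2.222, -47.060 + 1.710] = [-49.282, -45.350]. RSS = √0.574570 = 0.758.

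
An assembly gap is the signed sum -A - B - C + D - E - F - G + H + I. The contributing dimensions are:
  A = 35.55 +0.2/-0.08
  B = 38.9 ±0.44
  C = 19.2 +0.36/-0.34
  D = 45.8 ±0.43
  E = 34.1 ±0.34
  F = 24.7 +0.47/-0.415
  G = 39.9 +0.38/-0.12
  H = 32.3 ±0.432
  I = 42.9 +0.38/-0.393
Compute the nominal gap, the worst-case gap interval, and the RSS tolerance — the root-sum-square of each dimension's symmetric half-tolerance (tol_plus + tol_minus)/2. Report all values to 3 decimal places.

nominal=-71.350 wc=[-74.795,-68.373] rss=1.109

Stack each dimension's contribution:
  -A: nom -35.550 → Σnom=-35.550; wc +0.080/-0.200 → slack +0.080/-0.200; half-tol=0.140, Σhalf²=0.019600
  -B: nom -38.900 → Σnom=-74.450; wc +0.440/-0.440 → slack +0.520/-0.640; half-tol=0.440, Σhalf²=0.213200
  -C: nom -19.200 → Σnom=-93.650; wc +0.340/-0.360 → slack +0.860/-1.000; half-tol=0.350, Σhalf²=0.335700
  +D: nom +45.800 → Σnom=-47.850; wc +0.430/-0.430 → slack +1.290/-1.430; half-tol=0.430, Σhalf²=0.520600
  -E: nom -34.100 → Σnom=-81.950; wc +0.340/-0.340 → slack +1.630/-1.770; half-tol=0.340, Σhalf²=0.636200
  -F: nom -24.700 → Σnom=-106.650; wc +0.415/-0.470 → slack +2.045/-2.240; half-tol=0.443, Σhalf²=0.832006
  -G: nom -39.900 → Σnom=-146.550; wc +0.120/-0.380 → slack +2.165/-2.620; half-tol=0.250, Σhalf²=0.894506
  +H: nom +32.300 → Σnom=-114.250; wc +0.432/-0.432 → slack +2.597/-3.052; half-tol=0.432, Σhalf²=1.081130
  +I: nom +42.900 → Σnom=-71.350; wc +0.380/-0.393 → slack +2.977/-3.445; half-tol=0.387, Σhalf²=1.230512
Nominal = -71.350. Worst-case = [-71.350 - 3.445, -71.350 + 2.977] = [-74.795, -68.373]. RSS = √1.230512 = 1.109.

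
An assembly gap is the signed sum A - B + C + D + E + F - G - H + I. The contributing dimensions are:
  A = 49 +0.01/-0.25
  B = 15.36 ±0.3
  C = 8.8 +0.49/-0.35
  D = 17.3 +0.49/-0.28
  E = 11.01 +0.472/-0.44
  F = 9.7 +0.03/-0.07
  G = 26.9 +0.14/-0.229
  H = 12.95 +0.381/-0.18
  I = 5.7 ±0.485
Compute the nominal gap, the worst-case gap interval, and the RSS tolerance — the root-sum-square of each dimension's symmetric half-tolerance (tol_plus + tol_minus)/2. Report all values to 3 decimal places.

nominal=46.300 wc=[43.604,48.986] rss=0.995

Stack each dimension's contribution:
  +A: nom +49.000 → Σnom=49.000; wc +0.010/-0.250 → slack +0.010/-0.250; half-tol=0.130, Σhalf²=0.016900
  -B: nom -15.360 → Σnom=33.640; wc +0.300/-0.300 → slack +0.310/-0.550; half-tol=0.300, Σhalf²=0.106900
  +C: nom +8.800 → Σnom=42.440; wc +0.490/-0.350 → slack +0.800/-0.900; half-tol=0.420, Σhalf²=0.283300
  +D: nom +17.300 → Σnom=59.740; wc +0.490/-0.280 → slack +1.290/-1.180; half-tol=0.385, Σhalf²=0.431525
  +E: nom +11.010 → Σnom=70.750; wc +0.472/-0.440 → slack +1.762/-1.620; half-tol=0.456, Σhalf²=0.639461
  +F: nom +9.700 → Σnom=80.450; wc +0.030/-0.070 → slack +1.792/-1.690; half-tol=0.050, Σhalf²=0.641961
  -G: nom -26.900 → Σnom=53.550; wc +0.229/-0.140 → slack +2.021/-1.830; half-tol=0.184, Σhalf²=0.676001
  -H: nom -12.950 → Σnom=40.600; wc +0.180/-0.381 → slack +2.201/-2.211; half-tol=0.280, Σhalf²=0.754681
  +I: nom +5.700 → Σnom=46.300; wc +0.485/-0.485 → slack +2.686/-2.696; half-tol=0.485, Σhalf²=0.989906
Nominal = 46.300. Worst-case = [46.300 - 2.696, 46.300 + 2.686] = [43.604, 48.986]. RSS = √0.989906 = 0.995.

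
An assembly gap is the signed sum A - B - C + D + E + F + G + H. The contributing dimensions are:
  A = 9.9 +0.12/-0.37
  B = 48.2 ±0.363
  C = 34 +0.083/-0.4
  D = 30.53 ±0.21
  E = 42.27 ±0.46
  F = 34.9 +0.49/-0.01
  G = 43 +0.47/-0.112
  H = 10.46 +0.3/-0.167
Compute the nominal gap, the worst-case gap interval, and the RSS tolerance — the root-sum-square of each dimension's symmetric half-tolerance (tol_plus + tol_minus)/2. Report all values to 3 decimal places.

nominal=88.860 wc=[87.085,91.673] rss=0.841

Stack each dimension's contribution:
  +A: nom +9.900 → Σnom=9.900; wc +0.120/-0.370 → slack +0.120/-0.370; half-tol=0.245, Σhalf²=0.060025
  -B: nom -48.200 → Σnom=-38.300; wc +0.363/-0.363 → slack +0.483/-0.733; half-tol=0.363, Σhalf²=0.191794
  -C: nom -34.000 → Σnom=-72.300; wc +0.400/-0.083 → slack +0.883/-0.816; half-tol=0.242, Σhalf²=0.250116
  +D: nom +30.530 → Σnom=-41.770; wc +0.210/-0.210 → slack +1.093/-1.026; half-tol=0.210, Σhalf²=0.294216
  +E: nom +42.270 → Σnom=0.500; wc +0.460/-0.460 → slack +1.553/-1.486; half-tol=0.460, Σhalf²=0.505816
  +F: nom +34.900 → Σnom=35.400; wc +0.490/-0.010 → slack +2.043/-1.496; half-tol=0.250, Σhalf²=0.568316
  +G: nom +43.000 → Σnom=78.400; wc +0.470/-0.112 → slack +2.513/-1.608; half-tol=0.291, Σhalf²=0.652997
  +H: nom +10.460 → Σnom=88.860; wc +0.300/-0.167 → slack +2.813/-1.775; half-tol=0.233, Σhalf²=0.707519
Nominal = 88.860. Worst-case = [88.860 - 1.775, 88.860 + 2.813] = [87.085, 91.673]. RSS = √0.707519 = 0.841.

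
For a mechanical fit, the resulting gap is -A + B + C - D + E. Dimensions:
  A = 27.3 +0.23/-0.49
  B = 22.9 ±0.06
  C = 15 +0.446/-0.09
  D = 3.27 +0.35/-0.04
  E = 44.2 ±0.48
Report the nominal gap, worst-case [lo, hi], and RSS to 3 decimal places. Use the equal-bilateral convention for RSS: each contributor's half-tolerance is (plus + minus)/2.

Stack each dimension's contribution:
  -A: nom -27.300 → Σnom=-27.300; wc +0.490/-0.230 → slack +0.490/-0.230; half-tol=0.360, Σhalf²=0.129600
  +B: nom +22.900 → Σnom=-4.400; wc +0.060/-0.060 → slack +0.550/-0.290; half-tol=0.060, Σhalf²=0.133200
  +C: nom +15.000 → Σnom=10.600; wc +0.446/-0.090 → slack +0.996/-0.380; half-tol=0.268, Σhalf²=0.205024
  -D: nom -3.270 → Σnom=7.330; wc +0.040/-0.350 → slack +1.036/-0.730; half-tol=0.195, Σhalf²=0.243049
  +E: nom +44.200 → Σnom=51.530; wc +0.480/-0.480 → slack +1.516/-1.210; half-tol=0.480, Σhalf²=0.473449
Nominal = 51.530. Worst-case = [51.530 - 1.210, 51.530 + 1.516] = [50.320, 53.046]. RSS = √0.473449 = 0.688.

nominal=51.530 wc=[50.320,53.046] rss=0.688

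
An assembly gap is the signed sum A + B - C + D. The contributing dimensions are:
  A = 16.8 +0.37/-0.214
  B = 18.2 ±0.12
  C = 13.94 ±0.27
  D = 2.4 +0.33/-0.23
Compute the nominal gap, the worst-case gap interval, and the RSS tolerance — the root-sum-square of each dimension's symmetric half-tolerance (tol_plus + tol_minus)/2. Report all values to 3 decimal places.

Stack each dimension's contribution:
  +A: nom +16.800 → Σnom=16.800; wc +0.370/-0.214 → slack +0.370/-0.214; half-tol=0.292, Σhalf²=0.085264
  +B: nom +18.200 → Σnom=35.000; wc +0.120/-0.120 → slack +0.490/-0.334; half-tol=0.120, Σhalf²=0.099664
  -C: nom -13.940 → Σnom=21.060; wc +0.270/-0.270 → slack +0.760/-0.604; half-tol=0.270, Σhalf²=0.172564
  +D: nom +2.400 → Σnom=23.460; wc +0.330/-0.230 → slack +1.090/-0.834; half-tol=0.280, Σhalf²=0.250964
Nominal = 23.460. Worst-case = [23.460 - 0.834, 23.460 + 1.090] = [22.626, 24.550]. RSS = √0.250964 = 0.501.

nominal=23.460 wc=[22.626,24.550] rss=0.501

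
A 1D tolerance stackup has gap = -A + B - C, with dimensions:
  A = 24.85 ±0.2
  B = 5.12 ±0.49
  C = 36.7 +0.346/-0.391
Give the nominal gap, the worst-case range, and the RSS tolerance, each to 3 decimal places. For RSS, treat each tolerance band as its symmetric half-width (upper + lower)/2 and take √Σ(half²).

Stack each dimension's contribution:
  -A: nom -24.850 → Σnom=-24.850; wc +0.200/-0.200 → slack +0.200/-0.200; half-tol=0.200, Σhalf²=0.040000
  +B: nom +5.120 → Σnom=-19.730; wc +0.490/-0.490 → slack +0.690/-0.690; half-tol=0.490, Σhalf²=0.280100
  -C: nom -36.700 → Σnom=-56.430; wc +0.391/-0.346 → slack +1.081/-1.036; half-tol=0.368, Σhalf²=0.415892
Nominal = -56.430. Worst-case = [-56.430 - 1.036, -56.430 + 1.081] = [-57.466, -55.349]. RSS = √0.415892 = 0.645.

nominal=-56.430 wc=[-57.466,-55.349] rss=0.645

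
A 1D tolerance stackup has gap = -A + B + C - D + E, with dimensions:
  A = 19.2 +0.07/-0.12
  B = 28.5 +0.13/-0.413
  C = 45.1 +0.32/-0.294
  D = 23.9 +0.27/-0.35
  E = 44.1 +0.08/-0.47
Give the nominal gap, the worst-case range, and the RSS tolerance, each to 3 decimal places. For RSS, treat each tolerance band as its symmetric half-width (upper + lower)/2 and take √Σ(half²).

nominal=74.600 wc=[73.083,75.600] rss=0.591

Stack each dimension's contribution:
  -A: nom -19.200 → Σnom=-19.200; wc +0.120/-0.070 → slack +0.120/-0.070; half-tol=0.095, Σhalf²=0.009025
  +B: nom +28.500 → Σnom=9.300; wc +0.130/-0.413 → slack +0.250/-0.483; half-tol=0.271, Σhalf²=0.082737
  +C: nom +45.100 → Σnom=54.400; wc +0.320/-0.294 → slack +0.570/-0.777; half-tol=0.307, Σhalf²=0.176986
  -D: nom -23.900 → Σnom=30.500; wc +0.350/-0.270 → slack +0.920/-1.047; half-tol=0.310, Σhalf²=0.273086
  +E: nom +44.100 → Σnom=74.600; wc +0.080/-0.470 → slack +1.000/-1.517; half-tol=0.275, Σhalf²=0.348711
Nominal = 74.600. Worst-case = [74.600 - 1.517, 74.600 + 1.000] = [73.083, 75.600]. RSS = √0.348711 = 0.591.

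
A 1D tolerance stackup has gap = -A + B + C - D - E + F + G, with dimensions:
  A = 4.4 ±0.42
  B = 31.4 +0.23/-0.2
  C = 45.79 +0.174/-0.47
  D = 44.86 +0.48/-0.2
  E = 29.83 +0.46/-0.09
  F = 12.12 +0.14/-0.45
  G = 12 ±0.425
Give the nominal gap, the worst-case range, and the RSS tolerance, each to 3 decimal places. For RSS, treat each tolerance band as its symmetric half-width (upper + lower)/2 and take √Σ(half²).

nominal=22.220 wc=[19.315,23.899] rss=0.886

Stack each dimension's contribution:
  -A: nom -4.400 → Σnom=-4.400; wc +0.420/-0.420 → slack +0.420/-0.420; half-tol=0.420, Σhalf²=0.176400
  +B: nom +31.400 → Σnom=27.000; wc +0.230/-0.200 → slack +0.650/-0.620; half-tol=0.215, Σhalf²=0.222625
  +C: nom +45.790 → Σnom=72.790; wc +0.174/-0.470 → slack +0.824/-1.090; half-tol=0.322, Σhalf²=0.326309
  -D: nom -44.860 → Σnom=27.930; wc +0.200/-0.480 → slack +1.024/-1.570; half-tol=0.340, Σhalf²=0.441909
  -E: nom -29.830 → Σnom=-1.900; wc +0.090/-0.460 → slack +1.114/-2.030; half-tol=0.275, Σhalf²=0.517534
  +F: nom +12.120 → Σnom=10.220; wc +0.140/-0.450 → slack +1.254/-2.480; half-tol=0.295, Σhalf²=0.604559
  +G: nom +12.000 → Σnom=22.220; wc +0.425/-0.425 → slack +1.679/-2.905; half-tol=0.425, Σhalf²=0.785184
Nominal = 22.220. Worst-case = [22.220 - 2.905, 22.220 + 1.679] = [19.315, 23.899]. RSS = √0.785184 = 0.886.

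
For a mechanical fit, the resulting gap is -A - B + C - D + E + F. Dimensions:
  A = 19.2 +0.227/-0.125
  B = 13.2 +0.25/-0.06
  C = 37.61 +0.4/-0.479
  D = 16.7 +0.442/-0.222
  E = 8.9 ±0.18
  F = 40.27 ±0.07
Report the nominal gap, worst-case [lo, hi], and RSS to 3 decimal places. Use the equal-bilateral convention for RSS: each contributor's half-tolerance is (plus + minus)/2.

nominal=37.680 wc=[36.032,38.737] rss=0.629

Stack each dimension's contribution:
  -A: nom -19.200 → Σnom=-19.200; wc +0.125/-0.227 → slack +0.125/-0.227; half-tol=0.176, Σhalf²=0.030976
  -B: nom -13.200 → Σnom=-32.400; wc +0.060/-0.250 → slack +0.185/-0.477; half-tol=0.155, Σhalf²=0.055001
  +C: nom +37.610 → Σnom=5.210; wc +0.400/-0.479 → slack +0.585/-0.956; half-tol=0.440, Σhalf²=0.248161
  -D: nom -16.700 → Σnom=-11.490; wc +0.222/-0.442 → slack +0.807/-1.398; half-tol=0.332, Σhalf²=0.358385
  +E: nom +8.900 → Σnom=-2.590; wc +0.180/-0.180 → slack +0.987/-1.578; half-tol=0.180, Σhalf²=0.390785
  +F: nom +40.270 → Σnom=37.680; wc +0.070/-0.070 → slack +1.057/-1.648; half-tol=0.070, Σhalf²=0.395685
Nominal = 37.680. Worst-case = [37.680 - 1.648, 37.680 + 1.057] = [36.032, 38.737]. RSS = √0.395685 = 0.629.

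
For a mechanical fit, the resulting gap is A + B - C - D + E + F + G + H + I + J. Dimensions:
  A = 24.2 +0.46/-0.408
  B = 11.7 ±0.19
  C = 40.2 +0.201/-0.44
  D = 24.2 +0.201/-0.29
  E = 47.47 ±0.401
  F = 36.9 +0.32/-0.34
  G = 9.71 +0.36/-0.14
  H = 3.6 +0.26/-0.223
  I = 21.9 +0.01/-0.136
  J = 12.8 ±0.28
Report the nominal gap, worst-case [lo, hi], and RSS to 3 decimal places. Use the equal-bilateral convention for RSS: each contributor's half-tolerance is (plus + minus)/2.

nominal=103.880 wc=[101.360,106.891] rss=0.928

Stack each dimension's contribution:
  +A: nom +24.200 → Σnom=24.200; wc +0.460/-0.408 → slack +0.460/-0.408; half-tol=0.434, Σhalf²=0.188356
  +B: nom +11.700 → Σnom=35.900; wc +0.190/-0.190 → slack +0.650/-0.598; half-tol=0.190, Σhalf²=0.224456
  -C: nom -40.200 → Σnom=-4.300; wc +0.440/-0.201 → slack +1.090/-0.799; half-tol=0.321, Σhalf²=0.327176
  -D: nom -24.200 → Σnom=-28.500; wc +0.290/-0.201 → slack +1.380/-1.000; half-tol=0.245, Σhalf²=0.387447
  +E: nom +47.470 → Σnom=18.970; wc +0.401/-0.401 → slack +1.781/-1.401; half-tol=0.401, Σhalf²=0.548247
  +F: nom +36.900 → Σnom=55.870; wc +0.320/-0.340 → slack +2.101/-1.741; half-tol=0.330, Σhalf²=0.657147
  +G: nom +9.710 → Σnom=65.580; wc +0.360/-0.140 → slack +2.461/-1.881; half-tol=0.250, Σhalf²=0.719647
  +H: nom +3.600 → Σnom=69.180; wc +0.260/-0.223 → slack +2.721/-2.104; half-tol=0.241, Σhalf²=0.777970
  +I: nom +21.900 → Σnom=91.080; wc +0.010/-0.136 → slack +2.731/-2.240; half-tol=0.073, Σhalf²=0.783299
  +J: nom +12.800 → Σnom=103.880; wc +0.280/-0.280 → slack +3.011/-2.520; half-tol=0.280, Σhalf²=0.861699
Nominal = 103.880. Worst-case = [103.880 - 2.520, 103.880 + 3.011] = [101.360, 106.891]. RSS = √0.861699 = 0.928.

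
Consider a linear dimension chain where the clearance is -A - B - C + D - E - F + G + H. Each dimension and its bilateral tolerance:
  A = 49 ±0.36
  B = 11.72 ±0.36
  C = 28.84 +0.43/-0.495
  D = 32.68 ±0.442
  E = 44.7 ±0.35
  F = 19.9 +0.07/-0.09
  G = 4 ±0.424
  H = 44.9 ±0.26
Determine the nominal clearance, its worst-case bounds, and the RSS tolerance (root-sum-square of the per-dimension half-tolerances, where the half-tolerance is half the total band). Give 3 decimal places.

nominal=-72.580 wc=[-75.276,-69.799] rss=1.022

Stack each dimension's contribution:
  -A: nom -49.000 → Σnom=-49.000; wc +0.360/-0.360 → slack +0.360/-0.360; half-tol=0.360, Σhalf²=0.129600
  -B: nom -11.720 → Σnom=-60.720; wc +0.360/-0.360 → slack +0.720/-0.720; half-tol=0.360, Σhalf²=0.259200
  -C: nom -28.840 → Σnom=-89.560; wc +0.495/-0.430 → slack +1.215/-1.150; half-tol=0.463, Σhalf²=0.473106
  +D: nom +32.680 → Σnom=-56.880; wc +0.442/-0.442 → slack +1.657/-1.592; half-tol=0.442, Σhalf²=0.668470
  -E: nom -44.700 → Σnom=-101.580; wc +0.350/-0.350 → slack +2.007/-1.942; half-tol=0.350, Σhalf²=0.790970
  -F: nom -19.900 → Σnom=-121.480; wc +0.090/-0.070 → slack +2.097/-2.012; half-tol=0.080, Σhalf²=0.797370
  +G: nom +4.000 → Σnom=-117.480; wc +0.424/-0.424 → slack +2.521/-2.436; half-tol=0.424, Σhalf²=0.977146
  +H: nom +44.900 → Σnom=-72.580; wc +0.260/-0.260 → slack +2.781/-2.696; half-tol=0.260, Σhalf²=1.044746
Nominal = -72.580. Worst-case = [-72.580 - 2.696, -72.580 + 2.781] = [-75.276, -69.799]. RSS = √1.044746 = 1.022.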